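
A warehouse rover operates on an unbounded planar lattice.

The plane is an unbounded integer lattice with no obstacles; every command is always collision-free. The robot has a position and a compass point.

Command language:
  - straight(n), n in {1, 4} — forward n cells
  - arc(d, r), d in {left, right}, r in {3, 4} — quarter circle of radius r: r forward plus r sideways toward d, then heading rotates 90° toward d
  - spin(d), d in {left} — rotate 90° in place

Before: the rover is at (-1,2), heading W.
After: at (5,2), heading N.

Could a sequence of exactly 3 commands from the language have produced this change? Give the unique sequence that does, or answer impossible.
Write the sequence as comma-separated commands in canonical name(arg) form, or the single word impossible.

spin(left), arc(left, 3), arc(left, 3)

key: running arc(left, 3) before spin(left) would end elsewhere — order is forced
begin: at (-1,2), heading W
[1] after spin(left): at (-1,2), heading S
[2] after arc(left, 3): at (2,-1), heading E
[3] after arc(left, 3): at (5,2), heading N
all 343 alternatives checked — unique.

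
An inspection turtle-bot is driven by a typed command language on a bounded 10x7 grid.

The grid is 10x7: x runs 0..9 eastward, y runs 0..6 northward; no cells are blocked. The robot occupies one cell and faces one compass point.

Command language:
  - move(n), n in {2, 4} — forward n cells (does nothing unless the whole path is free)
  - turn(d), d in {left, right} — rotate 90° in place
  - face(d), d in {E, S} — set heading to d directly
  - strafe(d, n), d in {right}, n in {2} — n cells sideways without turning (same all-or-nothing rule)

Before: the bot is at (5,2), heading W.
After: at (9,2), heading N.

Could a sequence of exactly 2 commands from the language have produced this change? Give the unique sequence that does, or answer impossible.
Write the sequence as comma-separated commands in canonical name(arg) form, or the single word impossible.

impossible

all 49 sequences checked — none match.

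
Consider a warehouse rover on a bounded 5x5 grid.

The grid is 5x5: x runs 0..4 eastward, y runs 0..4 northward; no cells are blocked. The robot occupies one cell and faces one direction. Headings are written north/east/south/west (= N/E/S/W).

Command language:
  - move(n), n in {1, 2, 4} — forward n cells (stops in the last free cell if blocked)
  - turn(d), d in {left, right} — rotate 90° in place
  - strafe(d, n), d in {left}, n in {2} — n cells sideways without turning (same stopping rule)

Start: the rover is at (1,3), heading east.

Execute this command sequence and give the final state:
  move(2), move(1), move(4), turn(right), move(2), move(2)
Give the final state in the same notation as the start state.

start: at (1,3), heading east
1. move(2) → at (3,3), heading east
2. move(1) → at (4,3), heading east
3. move(4) → at (4,3), heading east
4. turn(right) → at (4,3), heading south
5. move(2) → at (4,1), heading south
6. move(2) → at (4,0), heading south

at (4,0), heading south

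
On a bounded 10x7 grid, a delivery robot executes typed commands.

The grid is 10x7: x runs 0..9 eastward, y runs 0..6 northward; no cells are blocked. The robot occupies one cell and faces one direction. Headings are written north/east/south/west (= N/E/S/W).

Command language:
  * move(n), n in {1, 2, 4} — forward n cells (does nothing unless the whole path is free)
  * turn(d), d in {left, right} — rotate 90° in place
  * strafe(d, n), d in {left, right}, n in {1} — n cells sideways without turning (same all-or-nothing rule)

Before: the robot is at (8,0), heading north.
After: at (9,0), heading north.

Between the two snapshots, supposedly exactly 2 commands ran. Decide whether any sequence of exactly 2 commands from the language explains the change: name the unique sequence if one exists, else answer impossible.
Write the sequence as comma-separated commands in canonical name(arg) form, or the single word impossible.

strafe(right, 1), strafe(right, 1)

key: the second strafe(right, 1) would leave the grid, so it does nothing
initial: at (8,0), heading north
1. strafe(right, 1) → at (9,0), heading north
2. strafe(right, 1) → at (9,0), heading north
uniquely the one of 49 2-step routes that fits.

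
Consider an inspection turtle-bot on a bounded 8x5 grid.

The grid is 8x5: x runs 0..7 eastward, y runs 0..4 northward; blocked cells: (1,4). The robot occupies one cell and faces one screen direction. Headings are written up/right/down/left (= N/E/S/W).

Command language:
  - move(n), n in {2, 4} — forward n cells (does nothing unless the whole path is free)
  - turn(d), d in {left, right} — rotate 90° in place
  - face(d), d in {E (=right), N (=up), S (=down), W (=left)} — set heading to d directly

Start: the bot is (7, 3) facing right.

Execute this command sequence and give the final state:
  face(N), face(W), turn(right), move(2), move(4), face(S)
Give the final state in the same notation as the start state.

start: (7, 3) facing right
t=1 face(N) ⇒ (7, 3) facing up
t=2 face(W) ⇒ (7, 3) facing left
t=3 turn(right) ⇒ (7, 3) facing up
t=4 move(2) ⇒ (7, 3) facing up
t=5 move(4) ⇒ (7, 3) facing up
t=6 face(S) ⇒ (7, 3) facing down

(7, 3) facing down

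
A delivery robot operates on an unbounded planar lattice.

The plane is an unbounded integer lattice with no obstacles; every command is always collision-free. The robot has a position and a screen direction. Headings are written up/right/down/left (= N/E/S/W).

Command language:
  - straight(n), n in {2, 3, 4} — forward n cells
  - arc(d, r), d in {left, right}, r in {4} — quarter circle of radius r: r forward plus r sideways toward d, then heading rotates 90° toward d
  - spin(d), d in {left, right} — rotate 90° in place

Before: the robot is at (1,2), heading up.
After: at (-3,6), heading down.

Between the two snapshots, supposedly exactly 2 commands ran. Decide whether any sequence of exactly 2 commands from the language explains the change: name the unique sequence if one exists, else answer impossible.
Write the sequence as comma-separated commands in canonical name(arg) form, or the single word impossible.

key: running spin(left) before arc(left, 4) would end elsewhere — order is forced
t0: at (1,2), heading up
[1] after arc(left, 4): at (-3,6), heading left
[2] after spin(left): at (-3,6), heading down
no rival 2-sequence matches.

arc(left, 4), spin(left)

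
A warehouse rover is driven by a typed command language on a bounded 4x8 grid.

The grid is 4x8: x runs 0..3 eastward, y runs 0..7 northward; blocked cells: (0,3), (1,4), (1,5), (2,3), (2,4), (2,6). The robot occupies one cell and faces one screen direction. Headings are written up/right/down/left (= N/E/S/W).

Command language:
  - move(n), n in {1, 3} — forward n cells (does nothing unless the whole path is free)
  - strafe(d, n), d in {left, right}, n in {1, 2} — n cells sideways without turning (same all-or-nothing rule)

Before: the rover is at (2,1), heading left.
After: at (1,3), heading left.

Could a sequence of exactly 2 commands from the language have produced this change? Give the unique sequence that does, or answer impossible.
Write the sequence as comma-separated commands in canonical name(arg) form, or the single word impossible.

move(1), strafe(right, 2)

key: order matters: swapping move(1) and strafe(right, 2) lands elsewhere
from: at (2,1), heading left
t=1 move(1) ⇒ at (1,1), heading left
t=2 strafe(right, 2) ⇒ at (1,3), heading left
no other 2-command option fits: unique.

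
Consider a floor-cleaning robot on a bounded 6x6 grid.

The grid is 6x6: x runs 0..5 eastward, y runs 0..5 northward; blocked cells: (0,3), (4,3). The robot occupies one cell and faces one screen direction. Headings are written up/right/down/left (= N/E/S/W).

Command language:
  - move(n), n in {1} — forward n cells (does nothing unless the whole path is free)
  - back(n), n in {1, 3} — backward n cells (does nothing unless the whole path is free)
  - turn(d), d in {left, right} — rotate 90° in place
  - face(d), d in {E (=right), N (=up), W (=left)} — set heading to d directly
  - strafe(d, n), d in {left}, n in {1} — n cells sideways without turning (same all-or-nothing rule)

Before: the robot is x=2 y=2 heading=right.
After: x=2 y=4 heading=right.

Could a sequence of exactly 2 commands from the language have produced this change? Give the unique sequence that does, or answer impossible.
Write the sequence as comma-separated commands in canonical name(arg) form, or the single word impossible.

key: heading stays E — no command in the sequence turns
start: x=2 y=2 heading=right
[1] after strafe(left, 1): x=2 y=3 heading=right
[2] after strafe(left, 1): x=2 y=4 heading=right
uniquely the one of 81 2-step routes that fits.

strafe(left, 1), strafe(left, 1)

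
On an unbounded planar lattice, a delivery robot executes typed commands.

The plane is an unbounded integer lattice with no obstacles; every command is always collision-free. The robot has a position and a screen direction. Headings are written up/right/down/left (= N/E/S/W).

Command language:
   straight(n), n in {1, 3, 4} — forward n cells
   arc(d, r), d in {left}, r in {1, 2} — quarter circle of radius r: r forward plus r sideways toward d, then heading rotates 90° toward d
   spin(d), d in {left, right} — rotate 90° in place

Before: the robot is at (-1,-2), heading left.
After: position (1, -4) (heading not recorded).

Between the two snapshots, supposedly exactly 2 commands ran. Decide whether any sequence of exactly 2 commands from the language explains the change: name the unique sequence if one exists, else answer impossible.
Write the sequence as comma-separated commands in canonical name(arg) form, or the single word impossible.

spin(left), arc(left, 2)

key: running arc(left, 2) before spin(left) would end elsewhere — order is forced
start: at (-1,-2), heading left
[1] after spin(left): at (-1,-2), heading down
[2] after arc(left, 2): at (1,-4), heading right
no rival 2-sequence matches.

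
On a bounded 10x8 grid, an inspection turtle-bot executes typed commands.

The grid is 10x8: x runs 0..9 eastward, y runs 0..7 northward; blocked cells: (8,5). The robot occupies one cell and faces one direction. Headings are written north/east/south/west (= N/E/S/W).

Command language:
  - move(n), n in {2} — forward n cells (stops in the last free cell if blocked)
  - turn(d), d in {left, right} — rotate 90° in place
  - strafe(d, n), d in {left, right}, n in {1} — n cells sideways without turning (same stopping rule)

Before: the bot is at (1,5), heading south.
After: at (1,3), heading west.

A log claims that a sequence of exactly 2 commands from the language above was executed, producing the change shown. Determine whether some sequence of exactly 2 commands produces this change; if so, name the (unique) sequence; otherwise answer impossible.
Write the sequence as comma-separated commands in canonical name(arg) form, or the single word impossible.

move(2), turn(right)

key: cell and facing (now W) both changed — the 2 commands mix motion and turning
t0: at (1,5), heading south
t=1 move(2) ⇒ at (1,3), heading south
t=2 turn(right) ⇒ at (1,3), heading west
all 25 alternatives checked — unique.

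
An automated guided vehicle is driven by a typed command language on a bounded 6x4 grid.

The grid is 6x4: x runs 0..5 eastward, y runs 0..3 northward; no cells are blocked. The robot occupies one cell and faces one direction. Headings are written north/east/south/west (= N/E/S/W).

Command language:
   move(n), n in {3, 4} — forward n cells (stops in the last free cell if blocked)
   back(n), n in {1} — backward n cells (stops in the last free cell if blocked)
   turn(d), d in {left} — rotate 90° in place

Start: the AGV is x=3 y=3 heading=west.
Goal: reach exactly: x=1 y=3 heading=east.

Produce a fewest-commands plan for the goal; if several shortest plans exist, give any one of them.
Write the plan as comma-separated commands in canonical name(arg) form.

move(3), back(1), turn(left), turn(left)

begin: x=3 y=3 heading=west
step 1 (move(3)): x=0 y=3 heading=west
step 2 (back(1)): x=1 y=3 heading=west
step 3 (turn(left)): x=1 y=3 heading=south
step 4 (turn(left)): x=1 y=3 heading=east
nothing shorter than 4 reaches the goal.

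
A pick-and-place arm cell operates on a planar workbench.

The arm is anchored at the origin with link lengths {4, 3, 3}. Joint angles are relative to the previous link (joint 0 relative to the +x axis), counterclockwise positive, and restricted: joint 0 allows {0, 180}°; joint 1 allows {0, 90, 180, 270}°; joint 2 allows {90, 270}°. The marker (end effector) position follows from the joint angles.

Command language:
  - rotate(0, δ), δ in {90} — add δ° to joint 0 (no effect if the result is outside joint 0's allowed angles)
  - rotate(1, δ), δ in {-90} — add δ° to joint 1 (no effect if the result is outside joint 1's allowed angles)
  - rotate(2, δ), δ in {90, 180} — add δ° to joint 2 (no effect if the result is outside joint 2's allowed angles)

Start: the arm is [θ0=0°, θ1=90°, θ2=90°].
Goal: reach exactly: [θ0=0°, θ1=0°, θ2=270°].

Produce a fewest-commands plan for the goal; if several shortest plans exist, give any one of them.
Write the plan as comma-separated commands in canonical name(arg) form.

rotate(2, 180), rotate(1, -90)

initial: [θ0=0°, θ1=90°, θ2=90°]
[1] after rotate(2, 180): [θ0=0°, θ1=90°, θ2=270°]
[2] after rotate(1, -90): [θ0=0°, θ1=0°, θ2=270°]
shorter routes all fall short; 2 is best.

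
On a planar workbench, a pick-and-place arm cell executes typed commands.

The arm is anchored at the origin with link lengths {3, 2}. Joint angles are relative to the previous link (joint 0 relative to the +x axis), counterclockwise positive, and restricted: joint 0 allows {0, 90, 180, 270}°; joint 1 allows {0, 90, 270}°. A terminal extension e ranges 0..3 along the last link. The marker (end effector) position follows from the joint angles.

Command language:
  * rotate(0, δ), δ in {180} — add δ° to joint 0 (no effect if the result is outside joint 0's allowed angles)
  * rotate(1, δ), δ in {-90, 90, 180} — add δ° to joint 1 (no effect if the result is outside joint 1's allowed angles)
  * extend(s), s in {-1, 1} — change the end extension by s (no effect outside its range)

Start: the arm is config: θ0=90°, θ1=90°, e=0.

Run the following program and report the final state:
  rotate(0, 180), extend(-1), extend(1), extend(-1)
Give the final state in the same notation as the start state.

from: config: θ0=90°, θ1=90°, e=0
[1] after rotate(0, 180): config: θ0=270°, θ1=90°, e=0
[2] after extend(-1): config: θ0=270°, θ1=90°, e=0
[3] after extend(1): config: θ0=270°, θ1=90°, e=1
[4] after extend(-1): config: θ0=270°, θ1=90°, e=0

config: θ0=270°, θ1=90°, e=0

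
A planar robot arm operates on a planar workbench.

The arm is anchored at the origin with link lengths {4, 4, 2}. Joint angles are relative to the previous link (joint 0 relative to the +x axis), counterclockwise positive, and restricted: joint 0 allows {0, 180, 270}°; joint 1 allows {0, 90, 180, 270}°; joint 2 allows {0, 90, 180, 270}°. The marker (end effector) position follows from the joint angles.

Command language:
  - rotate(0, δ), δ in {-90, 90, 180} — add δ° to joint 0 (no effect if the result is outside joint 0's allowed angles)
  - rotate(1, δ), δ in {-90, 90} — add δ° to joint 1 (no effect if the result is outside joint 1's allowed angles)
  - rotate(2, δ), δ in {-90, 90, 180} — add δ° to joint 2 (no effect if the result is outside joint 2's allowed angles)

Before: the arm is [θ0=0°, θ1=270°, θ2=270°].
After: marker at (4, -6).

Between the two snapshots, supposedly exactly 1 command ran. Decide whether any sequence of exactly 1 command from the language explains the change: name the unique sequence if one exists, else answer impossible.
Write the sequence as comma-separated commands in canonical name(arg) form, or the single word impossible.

rotate(2, 90)

initial: [θ0=0°, θ1=270°, θ2=270°]
[1] after rotate(2, 90): [θ0=0°, θ1=270°, θ2=0°]
all 8 alternatives checked — unique.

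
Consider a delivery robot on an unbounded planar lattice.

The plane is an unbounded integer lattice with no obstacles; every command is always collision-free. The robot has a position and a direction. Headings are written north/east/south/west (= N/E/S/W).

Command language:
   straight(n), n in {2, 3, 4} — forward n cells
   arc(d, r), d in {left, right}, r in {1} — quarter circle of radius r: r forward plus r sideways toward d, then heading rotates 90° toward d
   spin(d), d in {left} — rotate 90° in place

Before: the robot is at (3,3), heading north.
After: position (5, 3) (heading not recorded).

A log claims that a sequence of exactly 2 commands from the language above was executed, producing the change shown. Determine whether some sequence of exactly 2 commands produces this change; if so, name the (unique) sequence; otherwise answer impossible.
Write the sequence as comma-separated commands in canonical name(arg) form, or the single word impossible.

start: at (3,3), heading north
[1] after arc(right, 1): at (4,4), heading east
[2] after arc(right, 1): at (5,3), heading south
no rival 2-sequence matches.

arc(right, 1), arc(right, 1)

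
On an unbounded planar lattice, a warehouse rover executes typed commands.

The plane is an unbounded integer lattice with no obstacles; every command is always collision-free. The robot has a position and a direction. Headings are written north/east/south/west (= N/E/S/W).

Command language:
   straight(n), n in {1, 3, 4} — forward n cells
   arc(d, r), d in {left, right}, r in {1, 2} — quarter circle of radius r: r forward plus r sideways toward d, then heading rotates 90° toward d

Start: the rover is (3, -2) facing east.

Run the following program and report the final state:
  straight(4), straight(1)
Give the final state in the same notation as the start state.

(8, -2) facing east

t0: (3, -2) facing east
1. straight(4) → (7, -2) facing east
2. straight(1) → (8, -2) facing east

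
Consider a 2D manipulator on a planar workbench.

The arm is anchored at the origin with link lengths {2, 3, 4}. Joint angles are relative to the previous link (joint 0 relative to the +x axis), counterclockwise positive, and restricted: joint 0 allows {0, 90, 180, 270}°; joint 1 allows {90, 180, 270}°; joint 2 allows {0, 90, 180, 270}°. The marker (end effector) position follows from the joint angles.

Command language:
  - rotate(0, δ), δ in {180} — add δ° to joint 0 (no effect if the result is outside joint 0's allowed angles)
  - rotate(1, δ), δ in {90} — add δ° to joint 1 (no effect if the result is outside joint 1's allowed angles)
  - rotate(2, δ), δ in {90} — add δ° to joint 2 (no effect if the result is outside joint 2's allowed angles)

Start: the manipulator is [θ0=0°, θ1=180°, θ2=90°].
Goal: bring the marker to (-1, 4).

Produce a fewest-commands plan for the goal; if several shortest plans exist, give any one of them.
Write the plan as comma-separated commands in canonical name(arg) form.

rotate(2, 90), rotate(2, 90)

begin: [θ0=0°, θ1=180°, θ2=90°]
1. rotate(2, 90) → [θ0=0°, θ1=180°, θ2=180°]
2. rotate(2, 90) → [θ0=0°, θ1=180°, θ2=270°]
shorter routes all fall short; 2 is best.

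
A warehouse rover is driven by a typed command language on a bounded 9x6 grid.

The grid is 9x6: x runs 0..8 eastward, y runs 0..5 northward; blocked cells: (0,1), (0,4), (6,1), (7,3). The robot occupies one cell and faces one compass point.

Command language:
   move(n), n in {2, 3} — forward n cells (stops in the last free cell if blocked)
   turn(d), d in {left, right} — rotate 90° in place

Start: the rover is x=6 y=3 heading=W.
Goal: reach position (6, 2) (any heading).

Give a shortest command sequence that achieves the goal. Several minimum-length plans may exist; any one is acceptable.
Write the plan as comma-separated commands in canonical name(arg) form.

turn(left), move(2)

t0: x=6 y=3 heading=W
t=1 turn(left) ⇒ x=6 y=3 heading=S
t=2 move(2) ⇒ x=6 y=2 heading=S
nothing shorter than 2 reaches the goal.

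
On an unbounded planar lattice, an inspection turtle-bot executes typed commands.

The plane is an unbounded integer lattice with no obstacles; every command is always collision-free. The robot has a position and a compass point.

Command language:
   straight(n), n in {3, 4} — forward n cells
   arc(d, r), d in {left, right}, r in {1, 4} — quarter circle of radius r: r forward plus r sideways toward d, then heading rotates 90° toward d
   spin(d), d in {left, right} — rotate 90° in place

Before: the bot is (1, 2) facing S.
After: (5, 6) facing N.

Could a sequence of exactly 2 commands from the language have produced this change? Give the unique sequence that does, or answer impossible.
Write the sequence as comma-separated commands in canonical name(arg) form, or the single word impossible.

spin(left), arc(left, 4)

key: order matters: swapping spin(left) and arc(left, 4) lands elsewhere
from: (1, 2) facing S
[1] after spin(left): (1, 2) facing E
[2] after arc(left, 4): (5, 6) facing N
all 64 alternatives checked — unique.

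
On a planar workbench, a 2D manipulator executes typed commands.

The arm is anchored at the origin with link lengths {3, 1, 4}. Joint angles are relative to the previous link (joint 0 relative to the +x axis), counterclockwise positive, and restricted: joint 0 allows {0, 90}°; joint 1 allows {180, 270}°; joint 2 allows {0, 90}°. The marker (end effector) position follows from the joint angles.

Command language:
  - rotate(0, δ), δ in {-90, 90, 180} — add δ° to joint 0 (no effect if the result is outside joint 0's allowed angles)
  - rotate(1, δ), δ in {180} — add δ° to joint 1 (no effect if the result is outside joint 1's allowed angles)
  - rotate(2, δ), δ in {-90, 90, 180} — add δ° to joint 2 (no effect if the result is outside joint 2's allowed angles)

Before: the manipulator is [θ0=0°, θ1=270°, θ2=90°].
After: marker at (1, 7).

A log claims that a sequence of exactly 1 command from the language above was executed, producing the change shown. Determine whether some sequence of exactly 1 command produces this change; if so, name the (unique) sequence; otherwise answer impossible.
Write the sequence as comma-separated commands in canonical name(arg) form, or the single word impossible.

rotate(0, 90)

initial: [θ0=0°, θ1=270°, θ2=90°]
1. rotate(0, 90) → [θ0=90°, θ1=270°, θ2=90°]
all 7 alternatives checked — unique.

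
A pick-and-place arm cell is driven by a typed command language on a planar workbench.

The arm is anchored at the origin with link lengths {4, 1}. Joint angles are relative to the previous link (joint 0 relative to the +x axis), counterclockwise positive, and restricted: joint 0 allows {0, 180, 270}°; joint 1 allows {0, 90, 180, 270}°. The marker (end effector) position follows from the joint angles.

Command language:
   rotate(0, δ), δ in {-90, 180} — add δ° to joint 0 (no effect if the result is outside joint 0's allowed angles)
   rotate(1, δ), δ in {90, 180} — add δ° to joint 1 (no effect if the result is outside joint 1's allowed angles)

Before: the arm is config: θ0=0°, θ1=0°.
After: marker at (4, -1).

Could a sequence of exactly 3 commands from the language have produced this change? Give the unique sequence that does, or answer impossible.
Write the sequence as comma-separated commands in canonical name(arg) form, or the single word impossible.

begin: config: θ0=0°, θ1=0°
t=1 rotate(1, 90) ⇒ config: θ0=0°, θ1=90°
t=2 rotate(1, 90) ⇒ config: θ0=0°, θ1=180°
t=3 rotate(1, 90) ⇒ config: θ0=0°, θ1=270°
no rival 3-sequence matches.

rotate(1, 90), rotate(1, 90), rotate(1, 90)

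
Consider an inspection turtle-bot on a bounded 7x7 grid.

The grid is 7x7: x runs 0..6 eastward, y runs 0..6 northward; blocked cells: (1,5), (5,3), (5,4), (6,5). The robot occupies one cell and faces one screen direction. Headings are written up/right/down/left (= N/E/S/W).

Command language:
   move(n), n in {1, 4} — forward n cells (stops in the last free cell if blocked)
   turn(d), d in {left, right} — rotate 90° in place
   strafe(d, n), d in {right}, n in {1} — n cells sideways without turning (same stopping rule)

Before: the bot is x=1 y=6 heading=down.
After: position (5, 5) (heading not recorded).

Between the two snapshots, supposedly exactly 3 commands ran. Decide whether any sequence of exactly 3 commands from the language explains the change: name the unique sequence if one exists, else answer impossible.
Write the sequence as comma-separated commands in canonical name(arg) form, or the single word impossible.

turn(left), move(4), strafe(right, 1)

key: running strafe(right, 1) before turn(left) would end elsewhere — order is forced
t0: x=1 y=6 heading=down
step 1 (turn(left)): x=1 y=6 heading=right
step 2 (move(4)): x=5 y=6 heading=right
step 3 (strafe(right, 1)): x=5 y=5 heading=right
uniquely the one of 125 3-step routes that fits.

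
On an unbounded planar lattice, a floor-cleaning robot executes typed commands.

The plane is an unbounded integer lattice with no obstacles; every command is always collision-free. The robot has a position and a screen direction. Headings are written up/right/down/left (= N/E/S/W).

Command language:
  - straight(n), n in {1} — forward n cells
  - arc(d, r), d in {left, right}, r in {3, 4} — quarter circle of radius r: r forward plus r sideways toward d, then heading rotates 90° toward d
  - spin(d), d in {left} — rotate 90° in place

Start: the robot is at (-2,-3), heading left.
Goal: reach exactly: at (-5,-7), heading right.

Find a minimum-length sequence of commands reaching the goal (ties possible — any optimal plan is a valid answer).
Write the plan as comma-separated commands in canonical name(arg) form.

from: at (-2,-3), heading left
step 1 (arc(left, 4)): at (-6,-7), heading down
step 2 (spin(left)): at (-6,-7), heading right
step 3 (straight(1)): at (-5,-7), heading right
shorter routes all fall short; 3 is best.

arc(left, 4), spin(left), straight(1)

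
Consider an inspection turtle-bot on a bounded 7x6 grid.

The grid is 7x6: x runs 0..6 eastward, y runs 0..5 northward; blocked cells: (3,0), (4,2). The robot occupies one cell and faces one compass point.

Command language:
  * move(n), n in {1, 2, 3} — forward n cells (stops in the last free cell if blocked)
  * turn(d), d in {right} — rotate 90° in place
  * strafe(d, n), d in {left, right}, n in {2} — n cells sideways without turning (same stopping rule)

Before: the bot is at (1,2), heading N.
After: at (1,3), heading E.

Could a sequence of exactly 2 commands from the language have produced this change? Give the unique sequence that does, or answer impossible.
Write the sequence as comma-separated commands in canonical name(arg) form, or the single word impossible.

key: position moved to (1,3) AND the heading swung to E — translation plus rotation needed
t0: at (1,2), heading N
step 1 (move(1)): at (1,3), heading N
step 2 (turn(right)): at (1,3), heading E
no rival 2-sequence matches.

move(1), turn(right)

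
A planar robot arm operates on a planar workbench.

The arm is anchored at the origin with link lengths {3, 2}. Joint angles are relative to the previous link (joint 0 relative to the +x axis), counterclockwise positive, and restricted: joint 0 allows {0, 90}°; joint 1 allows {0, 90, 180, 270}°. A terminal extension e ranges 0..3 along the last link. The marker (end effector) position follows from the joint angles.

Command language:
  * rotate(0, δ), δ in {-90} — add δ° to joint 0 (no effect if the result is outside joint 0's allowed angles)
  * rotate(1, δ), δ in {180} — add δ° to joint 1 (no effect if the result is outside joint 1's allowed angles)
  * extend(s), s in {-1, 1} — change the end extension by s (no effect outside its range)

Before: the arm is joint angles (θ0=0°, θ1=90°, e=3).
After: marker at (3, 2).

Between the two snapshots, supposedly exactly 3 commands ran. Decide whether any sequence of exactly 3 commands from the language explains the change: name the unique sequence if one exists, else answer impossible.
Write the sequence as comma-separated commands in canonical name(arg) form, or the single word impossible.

extend(-1), extend(-1), extend(-1)

from: joint angles (θ0=0°, θ1=90°, e=3)
1. extend(-1) → joint angles (θ0=0°, θ1=90°, e=2)
2. extend(-1) → joint angles (θ0=0°, θ1=90°, e=1)
3. extend(-1) → joint angles (θ0=0°, θ1=90°, e=0)
uniquely the one of 64 3-step routes that fits.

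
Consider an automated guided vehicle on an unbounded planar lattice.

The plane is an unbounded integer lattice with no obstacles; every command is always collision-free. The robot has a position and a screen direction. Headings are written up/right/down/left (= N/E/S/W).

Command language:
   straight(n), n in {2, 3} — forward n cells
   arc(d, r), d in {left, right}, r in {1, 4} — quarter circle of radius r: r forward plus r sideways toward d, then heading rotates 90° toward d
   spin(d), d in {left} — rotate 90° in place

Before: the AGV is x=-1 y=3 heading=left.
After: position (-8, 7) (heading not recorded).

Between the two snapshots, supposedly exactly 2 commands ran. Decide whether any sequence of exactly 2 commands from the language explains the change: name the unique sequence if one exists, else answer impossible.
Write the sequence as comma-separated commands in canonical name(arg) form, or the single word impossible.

straight(3), arc(right, 4)

key: running arc(right, 4) before straight(3) would end elsewhere — order is forced
from: x=-1 y=3 heading=left
[1] after straight(3): x=-4 y=3 heading=left
[2] after arc(right, 4): x=-8 y=7 heading=up
uniquely the one of 49 2-step routes that fits.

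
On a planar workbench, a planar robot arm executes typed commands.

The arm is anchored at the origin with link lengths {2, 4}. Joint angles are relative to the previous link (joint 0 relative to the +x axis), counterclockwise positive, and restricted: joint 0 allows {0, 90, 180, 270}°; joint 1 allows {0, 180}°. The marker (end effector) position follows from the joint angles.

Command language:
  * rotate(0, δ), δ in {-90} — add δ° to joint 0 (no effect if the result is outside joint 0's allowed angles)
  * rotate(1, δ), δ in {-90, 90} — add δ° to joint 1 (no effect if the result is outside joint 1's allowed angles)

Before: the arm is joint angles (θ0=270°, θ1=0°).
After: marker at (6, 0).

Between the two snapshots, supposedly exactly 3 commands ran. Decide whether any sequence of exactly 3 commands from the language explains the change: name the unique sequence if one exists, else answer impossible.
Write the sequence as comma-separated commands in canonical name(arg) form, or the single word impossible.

begin: joint angles (θ0=270°, θ1=0°)
step 1 (rotate(0, -90)): joint angles (θ0=180°, θ1=0°)
step 2 (rotate(0, -90)): joint angles (θ0=90°, θ1=0°)
step 3 (rotate(0, -90)): joint angles (θ0=0°, θ1=0°)
no other 3-command option fits: unique.

rotate(0, -90), rotate(0, -90), rotate(0, -90)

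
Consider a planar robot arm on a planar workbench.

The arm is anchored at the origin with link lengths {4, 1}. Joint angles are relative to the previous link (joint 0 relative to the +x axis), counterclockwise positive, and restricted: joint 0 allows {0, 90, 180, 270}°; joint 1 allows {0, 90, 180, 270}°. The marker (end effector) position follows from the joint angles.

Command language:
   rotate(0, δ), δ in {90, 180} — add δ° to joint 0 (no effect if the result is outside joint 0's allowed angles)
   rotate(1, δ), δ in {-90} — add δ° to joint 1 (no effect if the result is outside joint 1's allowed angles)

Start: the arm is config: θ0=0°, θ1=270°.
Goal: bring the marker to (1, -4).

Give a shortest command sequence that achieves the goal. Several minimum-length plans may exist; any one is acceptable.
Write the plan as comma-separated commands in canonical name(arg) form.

rotate(0, 90), rotate(1, -90), rotate(1, -90), rotate(0, 180)

from: config: θ0=0°, θ1=270°
step 1 (rotate(0, 90)): config: θ0=90°, θ1=270°
step 2 (rotate(1, -90)): config: θ0=90°, θ1=180°
step 3 (rotate(1, -90)): config: θ0=90°, θ1=90°
step 4 (rotate(0, 180)): config: θ0=270°, θ1=90°
nothing shorter than 4 reaches the goal.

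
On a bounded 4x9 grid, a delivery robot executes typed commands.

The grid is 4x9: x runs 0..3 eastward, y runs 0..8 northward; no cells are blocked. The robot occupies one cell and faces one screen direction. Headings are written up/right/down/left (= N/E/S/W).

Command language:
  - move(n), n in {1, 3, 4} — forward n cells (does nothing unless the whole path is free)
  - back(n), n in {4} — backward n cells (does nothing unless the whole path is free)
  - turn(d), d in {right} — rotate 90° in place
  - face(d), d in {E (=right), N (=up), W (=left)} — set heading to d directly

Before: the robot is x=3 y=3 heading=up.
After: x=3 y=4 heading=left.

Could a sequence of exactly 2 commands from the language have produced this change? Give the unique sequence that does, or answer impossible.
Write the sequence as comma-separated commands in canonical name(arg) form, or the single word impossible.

key: cell and facing (now W) both changed — the 2 commands mix motion and turning
start: x=3 y=3 heading=up
step 1 (move(1)): x=3 y=4 heading=up
step 2 (face(W)): x=3 y=4 heading=left
uniquely the one of 64 2-step routes that fits.

move(1), face(W)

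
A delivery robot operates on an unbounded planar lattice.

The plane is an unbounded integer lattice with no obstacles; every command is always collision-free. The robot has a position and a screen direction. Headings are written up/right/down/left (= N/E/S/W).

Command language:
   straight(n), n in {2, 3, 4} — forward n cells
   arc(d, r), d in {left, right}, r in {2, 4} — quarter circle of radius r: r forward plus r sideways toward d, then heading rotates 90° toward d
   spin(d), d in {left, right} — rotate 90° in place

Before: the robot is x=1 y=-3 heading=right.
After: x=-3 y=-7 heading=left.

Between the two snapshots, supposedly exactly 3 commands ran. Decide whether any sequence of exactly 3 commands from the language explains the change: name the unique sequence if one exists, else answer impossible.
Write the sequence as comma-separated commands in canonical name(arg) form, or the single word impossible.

key: position moved to (-3,-7) AND the heading swung to W — translation plus rotation needed
start: x=1 y=-3 heading=right
step 1 (arc(right, 2)): x=3 y=-5 heading=down
step 2 (arc(right, 2)): x=1 y=-7 heading=left
step 3 (straight(4)): x=-3 y=-7 heading=left
uniquely the one of 729 3-step routes that fits.

arc(right, 2), arc(right, 2), straight(4)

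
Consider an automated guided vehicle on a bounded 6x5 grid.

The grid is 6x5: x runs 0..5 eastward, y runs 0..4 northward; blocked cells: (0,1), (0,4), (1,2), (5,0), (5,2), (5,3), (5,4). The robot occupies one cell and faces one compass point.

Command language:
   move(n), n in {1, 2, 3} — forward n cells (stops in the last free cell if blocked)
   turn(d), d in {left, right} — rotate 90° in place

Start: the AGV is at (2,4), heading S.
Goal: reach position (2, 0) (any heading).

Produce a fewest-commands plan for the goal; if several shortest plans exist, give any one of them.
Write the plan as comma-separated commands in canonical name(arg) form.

start: at (2,4), heading S
step 1 (move(1)): at (2,3), heading S
step 2 (move(3)): at (2,0), heading S
no 1-step plan works, so 2 is optimal.

move(1), move(3)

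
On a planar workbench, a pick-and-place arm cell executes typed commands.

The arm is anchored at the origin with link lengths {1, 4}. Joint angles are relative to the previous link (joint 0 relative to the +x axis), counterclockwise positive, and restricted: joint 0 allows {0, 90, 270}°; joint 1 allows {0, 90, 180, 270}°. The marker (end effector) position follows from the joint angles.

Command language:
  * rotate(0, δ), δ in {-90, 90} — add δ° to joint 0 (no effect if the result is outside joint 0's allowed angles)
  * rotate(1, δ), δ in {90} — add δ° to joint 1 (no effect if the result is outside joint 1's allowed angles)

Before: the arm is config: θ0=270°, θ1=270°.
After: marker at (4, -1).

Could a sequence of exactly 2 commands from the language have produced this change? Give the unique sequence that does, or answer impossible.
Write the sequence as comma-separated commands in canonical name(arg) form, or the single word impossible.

rotate(1, 90), rotate(1, 90)

begin: config: θ0=270°, θ1=270°
t=1 rotate(1, 90) ⇒ config: θ0=270°, θ1=0°
t=2 rotate(1, 90) ⇒ config: θ0=270°, θ1=90°
no rival 2-sequence matches.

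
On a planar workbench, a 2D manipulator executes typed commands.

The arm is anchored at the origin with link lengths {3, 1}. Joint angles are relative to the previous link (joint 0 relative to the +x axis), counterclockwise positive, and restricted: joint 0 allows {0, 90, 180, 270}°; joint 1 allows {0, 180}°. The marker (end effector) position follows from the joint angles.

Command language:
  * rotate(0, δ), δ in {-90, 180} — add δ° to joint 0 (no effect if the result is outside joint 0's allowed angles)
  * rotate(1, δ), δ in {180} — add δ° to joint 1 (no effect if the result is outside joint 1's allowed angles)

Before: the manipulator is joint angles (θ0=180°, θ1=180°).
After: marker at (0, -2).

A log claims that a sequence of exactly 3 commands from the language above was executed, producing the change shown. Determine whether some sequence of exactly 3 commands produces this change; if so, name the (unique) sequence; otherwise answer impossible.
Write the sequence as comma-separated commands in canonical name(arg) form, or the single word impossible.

rotate(0, -90), rotate(0, -90), rotate(0, -90)

initial: joint angles (θ0=180°, θ1=180°)
[1] after rotate(0, -90): joint angles (θ0=90°, θ1=180°)
[2] after rotate(0, -90): joint angles (θ0=0°, θ1=180°)
[3] after rotate(0, -90): joint angles (θ0=270°, θ1=180°)
no rival 3-sequence matches.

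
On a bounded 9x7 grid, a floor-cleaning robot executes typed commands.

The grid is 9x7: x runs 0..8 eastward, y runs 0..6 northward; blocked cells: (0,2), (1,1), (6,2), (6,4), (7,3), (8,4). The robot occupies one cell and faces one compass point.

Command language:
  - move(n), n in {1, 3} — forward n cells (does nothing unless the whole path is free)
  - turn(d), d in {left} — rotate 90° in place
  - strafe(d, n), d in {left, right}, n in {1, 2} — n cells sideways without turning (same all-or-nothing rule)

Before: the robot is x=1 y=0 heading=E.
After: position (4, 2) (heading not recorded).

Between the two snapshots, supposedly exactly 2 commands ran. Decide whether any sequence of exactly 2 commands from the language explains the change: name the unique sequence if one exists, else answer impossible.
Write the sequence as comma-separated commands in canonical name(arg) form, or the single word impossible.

move(3), strafe(left, 2)

key: order matters: swapping move(3) and strafe(left, 2) lands elsewhere
from: x=1 y=0 heading=E
step 1 (move(3)): x=4 y=0 heading=E
step 2 (strafe(left, 2)): x=4 y=2 heading=E
no rival 2-sequence matches.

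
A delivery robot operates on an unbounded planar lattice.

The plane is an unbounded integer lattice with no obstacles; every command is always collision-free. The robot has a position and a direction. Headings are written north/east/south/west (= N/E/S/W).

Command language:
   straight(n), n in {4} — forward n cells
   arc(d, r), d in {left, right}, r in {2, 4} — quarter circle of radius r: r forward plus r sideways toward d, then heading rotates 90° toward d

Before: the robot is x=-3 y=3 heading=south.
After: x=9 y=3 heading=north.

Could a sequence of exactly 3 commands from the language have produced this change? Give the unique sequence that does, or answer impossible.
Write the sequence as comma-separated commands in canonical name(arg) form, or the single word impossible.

arc(left, 4), straight(4), arc(left, 4)

key: cell and facing (now N) both changed — the 3 commands mix motion and turning
from: x=-3 y=3 heading=south
[1] after arc(left, 4): x=1 y=-1 heading=east
[2] after straight(4): x=5 y=-1 heading=east
[3] after arc(left, 4): x=9 y=3 heading=north
all 125 alternatives checked — unique.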